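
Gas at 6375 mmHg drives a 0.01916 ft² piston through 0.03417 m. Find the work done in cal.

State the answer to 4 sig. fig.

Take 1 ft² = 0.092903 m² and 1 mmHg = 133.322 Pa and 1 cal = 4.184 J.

12.36 cal

6375 mmHg → 849928 Pa
0.01916 ft² → 0.00178002 m²
F = P × A = 849928 × 0.00178002 = 1512.89 N
W = F × d = 1512.89 × 0.03417 = 51.6955 J
In cal: 51.6955 / 4.184 = 12.3555 cal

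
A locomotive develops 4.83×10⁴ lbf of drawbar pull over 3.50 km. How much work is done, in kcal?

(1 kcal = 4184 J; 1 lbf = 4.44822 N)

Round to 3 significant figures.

4.83×10⁴ lbf × 4.44822 → 214849 N
3.50 km × 1000 → 3500 m
W = F × d = 214849 N × 3500 m = 7.51972×10⁸ J
7.51972×10⁸ J ÷ (4184 J/kcal) = 179726 kcal

1.80×10⁵ kcal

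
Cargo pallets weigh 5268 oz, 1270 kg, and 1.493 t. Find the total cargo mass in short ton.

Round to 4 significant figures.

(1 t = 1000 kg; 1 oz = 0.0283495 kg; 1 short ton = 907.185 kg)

3.210 short ton

5268 oz × 0.0283495 = 149.345 kg
1270 kg (already kg)
1.493 t × 1000 = 1493 kg
Sum: 149.345 + 1270 + 1493 = 2912.34 kg
In short ton: 2912.34 / 907.185 = 3.2103 short ton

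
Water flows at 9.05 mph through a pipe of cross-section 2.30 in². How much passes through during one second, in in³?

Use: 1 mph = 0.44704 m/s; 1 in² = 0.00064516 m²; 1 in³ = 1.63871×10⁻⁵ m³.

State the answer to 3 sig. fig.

366 in³

9.05 mph × 0.44704 = 4.04571 m/s
2.30 in² × 0.00064516 = 0.00148387 m²
V = v × A × t = 4.04571 m/s × 0.00148387 m² × 1 s = 0.00600331 m³
0.00600331 m³ ÷ (1.63871×10⁻⁵ m³/in³) = 366.344 in³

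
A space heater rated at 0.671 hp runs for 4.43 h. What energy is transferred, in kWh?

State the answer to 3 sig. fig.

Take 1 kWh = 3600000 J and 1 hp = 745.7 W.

2.22 kWh

0.671 hp × 745.7 = 500.365 W
4.43 h × 3600 = 15948 s
E = P × t = 500.365 W × 15948 s = 7.97982×10⁶ J
7.97982×10⁶ J ÷ (3600000 J/kWh) = 2.21662 kWh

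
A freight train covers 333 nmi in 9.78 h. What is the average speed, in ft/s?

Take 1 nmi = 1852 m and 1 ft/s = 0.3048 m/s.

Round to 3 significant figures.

333 nmi × 1852 = 616716 m
9.78 h × 3600 = 35208 s
v = d / t = 616716 m / 35208 s = 17.5164 m/s
17.5164 m/s ÷ (0.3048 m/s/ft/s) = 57.4685 ft/s

57.5 ft/s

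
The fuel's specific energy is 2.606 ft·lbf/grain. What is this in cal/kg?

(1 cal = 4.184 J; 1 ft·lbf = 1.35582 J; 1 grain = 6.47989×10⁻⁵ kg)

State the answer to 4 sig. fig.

1.303×10⁴ cal/kg

2.606 ft·lbf/grain × 1.35582 J/ft·lbf ÷ 6.47989×10⁻⁵ kg/grain = 54526.6 J/kg
54526.6 J/kg ÷ 4.184 J/cal = 13032.2 cal/kg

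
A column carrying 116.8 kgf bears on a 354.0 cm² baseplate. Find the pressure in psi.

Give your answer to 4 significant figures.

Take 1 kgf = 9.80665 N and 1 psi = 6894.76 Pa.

116.8 kgf × 9.80665 → 1145.42 N
354.0 cm² × 0.0001 → 0.0354 m²
P = F / A = 1145.42 N / 0.0354 m² = 32356.5 Pa
32356.5 Pa ÷ (6894.76 Pa/psi) = 4.69291 psi

4.693 psi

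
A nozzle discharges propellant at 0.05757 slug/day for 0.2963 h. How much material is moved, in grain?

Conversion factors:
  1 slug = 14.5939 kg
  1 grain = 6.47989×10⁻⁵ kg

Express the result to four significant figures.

0.05757 slug/day → 9.7242×10⁻⁶ kg/s
0.2963 h → 1066.68 s
m = ṁ × t = 9.7242×10⁻⁶ × 1066.68 = 0.0103726 kg
In grain: 0.0103726 / 6.47989×10⁻⁵ = 160.074 grain

160.1 grain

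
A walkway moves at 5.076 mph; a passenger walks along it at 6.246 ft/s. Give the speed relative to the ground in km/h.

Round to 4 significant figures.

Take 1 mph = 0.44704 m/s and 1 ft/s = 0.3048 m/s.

15.02 km/h

5.076 mph × 0.44704 = 2.26918 m/s
6.246 ft/s × 0.3048 = 1.90378 m/s
Combined: 2.26918 + 1.90378 = 4.17296 m/s
In km/h: 4.17296 / (1/3.6) = 15.0227 km/h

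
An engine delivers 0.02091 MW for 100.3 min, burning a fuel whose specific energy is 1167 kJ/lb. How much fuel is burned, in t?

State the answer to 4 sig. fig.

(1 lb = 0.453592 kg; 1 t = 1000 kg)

0.02091 MW → 20910 W
100.3 min → 6018 s
E = P × t = 20910 × 6018 = 1.25836×10⁸ J
1167 kJ/lb → 2.5728×10⁶ J/kg
m = E / e_s = 1.25836×10⁸ / 2.5728×10⁶ = 48.9101 kg
In t: 48.9101 / 1000 = 0.0489101 t

0.04891 t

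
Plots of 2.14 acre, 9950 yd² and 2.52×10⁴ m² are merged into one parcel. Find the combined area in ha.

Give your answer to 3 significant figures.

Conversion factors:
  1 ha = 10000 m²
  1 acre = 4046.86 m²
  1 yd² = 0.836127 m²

2.14 acre × 4046.86 = 8660.28 m²
9950 yd² × 0.836127 = 8319.46 m²
2.52×10⁴ m² (already m²)
Combined: 8660.28 + 8319.46 + 25200 = 42179.7 m²
In ha: 42179.7 / 10000 = 4.21797 ha

4.22 ha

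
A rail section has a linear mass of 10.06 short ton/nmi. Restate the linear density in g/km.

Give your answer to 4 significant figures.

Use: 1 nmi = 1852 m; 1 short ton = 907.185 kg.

10.06 short ton/nmi × 907.185 kg/short ton ÷ 1852 m/nmi = 4.9278 kg/m
4.9278 kg/m ÷ 0.001 kg/g × 1000 m/km = 4.9278×10⁶ g/km

4.928×10⁶ g/km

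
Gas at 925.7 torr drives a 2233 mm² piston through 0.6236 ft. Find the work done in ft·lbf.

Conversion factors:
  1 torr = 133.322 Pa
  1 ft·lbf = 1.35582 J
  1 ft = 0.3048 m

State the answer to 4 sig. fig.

38.63 ft·lbf

925.7 torr → 123416 Pa
2233 mm² → 0.002233 m²
F = P × A = 123416 × 0.002233 = 275.588 N
0.6236 ft → 0.190073 m
W = F × d = 275.588 × 0.190073 = 52.3818 J
In ft·lbf: 52.3818 / 1.35582 = 38.6348 ft·lbf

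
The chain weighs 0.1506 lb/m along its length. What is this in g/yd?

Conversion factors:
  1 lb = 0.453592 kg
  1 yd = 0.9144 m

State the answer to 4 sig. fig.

62.46 g/yd

0.1506 lb/m × 0.453592 kg/lb = 0.068311 kg/m
0.068311 kg/m ÷ 0.001 kg/g × 0.9144 m/yd = 62.4636 g/yd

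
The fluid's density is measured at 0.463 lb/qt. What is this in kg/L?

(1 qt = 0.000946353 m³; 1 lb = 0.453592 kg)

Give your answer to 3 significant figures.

0.463 lb/qt × 0.453592 kg/lb ÷ 0.000946353 m³/qt = 221.918 kg/m³
221.918 kg/m³ × 0.001 m³/L = 0.221918 kg/L

0.222 kg/L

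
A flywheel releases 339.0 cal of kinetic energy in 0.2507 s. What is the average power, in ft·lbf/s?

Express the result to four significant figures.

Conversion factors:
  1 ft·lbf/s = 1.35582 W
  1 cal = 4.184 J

339.0 cal × 4.184 = 1418.38 J
P = E / t = 1418.38 J / 0.2507 s = 5657.68 W
5657.68 W ÷ (1.35582 W/ft·lbf/s) = 4172.88 ft·lbf/s

4173 ft·lbf/s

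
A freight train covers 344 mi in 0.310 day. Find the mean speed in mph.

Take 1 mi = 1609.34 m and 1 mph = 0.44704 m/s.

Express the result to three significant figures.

344 mi × 1609.34 → 553613 m
0.310 day × 86400 → 26784 s
v = d / t = 553613 m / 26784 s = 20.6695 m/s
20.6695 m/s ÷ (0.44704 m/s/mph) = 46.2364 mph

46.2 mph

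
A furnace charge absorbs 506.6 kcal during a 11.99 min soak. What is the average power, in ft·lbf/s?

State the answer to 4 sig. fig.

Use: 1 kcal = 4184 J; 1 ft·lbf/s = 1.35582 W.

2173 ft·lbf/s

506.6 kcal × 4184 → 2.11961×10⁶ J
11.99 min × 60 → 719.4 s
P = E / t = 2.11961×10⁶ J / 719.4 s = 2946.36 W
2946.36 W ÷ (1.35582 W/ft·lbf/s) = 2173.12 ft·lbf/s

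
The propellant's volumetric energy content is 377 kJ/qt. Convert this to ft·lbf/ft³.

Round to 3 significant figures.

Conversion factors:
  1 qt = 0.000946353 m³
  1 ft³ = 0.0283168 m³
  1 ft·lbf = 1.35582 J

8.32×10⁶ ft·lbf/ft³

377 kJ/qt × 1000 J/kJ ÷ 0.000946353 m³/qt = 3.98371×10⁸ J/m³
3.98371×10⁸ J/m³ ÷ 1.35582 J/ft·lbf × 0.0283168 m³/ft³ = 8.32013×10⁶ ft·lbf/ft³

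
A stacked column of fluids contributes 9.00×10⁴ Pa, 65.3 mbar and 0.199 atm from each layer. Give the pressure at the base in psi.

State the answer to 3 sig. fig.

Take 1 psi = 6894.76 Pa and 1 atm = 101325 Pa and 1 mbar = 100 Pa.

16.9 psi

9.00×10⁴ Pa (already Pa)
65.3 mbar × 100 = 6530 Pa
0.199 atm × 101325 = 20163.7 Pa
Combined: 90000 + 6530 + 20163.7 = 116694 Pa
In psi: 116694 / 6894.76 = 16.925 psi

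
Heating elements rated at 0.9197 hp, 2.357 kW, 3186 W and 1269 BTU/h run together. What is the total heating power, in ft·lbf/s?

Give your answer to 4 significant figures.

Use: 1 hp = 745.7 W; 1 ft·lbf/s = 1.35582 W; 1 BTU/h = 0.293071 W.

0.9197 hp × 745.7 → 685.82 W
2.357 kW × 1000 → 2357 W
3186 W (already W)
1269 BTU/h × 0.293071 → 371.907 W
Sum: 685.82 + 2357 + 3186 + 371.907 = 6600.73 W
In ft·lbf/s: 6600.73 / 1.35582 = 4868.44 ft·lbf/s

4868 ft·lbf/s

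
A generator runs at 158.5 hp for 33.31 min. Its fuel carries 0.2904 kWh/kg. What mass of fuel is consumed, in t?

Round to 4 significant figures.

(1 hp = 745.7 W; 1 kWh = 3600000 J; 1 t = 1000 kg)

0.2260 t

158.5 hp → 118193 W
33.31 min → 1998.6 s
E = P × t = 118193 × 1998.6 = 2.36221×10⁸ J
0.2904 kWh/kg → 1.04544×10⁶ J/kg
m = E / e_s = 2.36221×10⁸ / 1.04544×10⁶ = 225.954 kg
In t: 225.954 / 1000 = 0.225954 t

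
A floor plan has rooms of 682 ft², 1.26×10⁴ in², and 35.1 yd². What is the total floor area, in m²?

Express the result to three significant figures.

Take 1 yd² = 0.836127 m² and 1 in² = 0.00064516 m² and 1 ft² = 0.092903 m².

682 ft² × 0.092903 = 63.3598 m²
1.26×10⁴ in² × 0.00064516 = 8.12902 m²
35.1 yd² × 0.836127 = 29.3481 m²
Total: 63.3598 + 8.12902 + 29.3481 = 100.837 m²

101 m²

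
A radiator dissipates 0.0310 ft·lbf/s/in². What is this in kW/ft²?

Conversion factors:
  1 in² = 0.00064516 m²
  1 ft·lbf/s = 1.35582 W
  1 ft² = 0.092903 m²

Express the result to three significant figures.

0.0310 ft·lbf/s/in² × 1.35582 W/ft·lbf/s ÷ 0.00064516 m²/in² = 65.1473 W/m²
65.1473 W/m² ÷ 1000 W/kW × 0.092903 m²/ft² = 0.00605238 kW/ft²

0.00605 kW/ft²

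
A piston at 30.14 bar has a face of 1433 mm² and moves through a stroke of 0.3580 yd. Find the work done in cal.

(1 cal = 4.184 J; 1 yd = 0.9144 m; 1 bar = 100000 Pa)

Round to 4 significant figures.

30.14 bar → 3.014×10⁶ Pa
1433 mm² → 0.001433 m²
F = P × A = 3.014×10⁶ × 0.001433 = 4319.06 N
0.3580 yd → 0.327355 m
W = F × d = 4319.06 × 0.327355 = 1413.87 J
In cal: 1413.87 / 4.184 = 337.923 cal

337.9 cal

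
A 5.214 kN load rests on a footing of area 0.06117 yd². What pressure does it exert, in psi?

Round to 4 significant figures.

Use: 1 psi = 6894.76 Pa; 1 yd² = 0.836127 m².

14.79 psi

5.214 kN × 1000 → 5214 N
0.06117 yd² × 0.836127 → 0.0511459 m²
P = F / A = 5214 N / 0.0511459 m² = 101944 Pa
101944 Pa ÷ (6894.76 Pa/psi) = 14.7857 psi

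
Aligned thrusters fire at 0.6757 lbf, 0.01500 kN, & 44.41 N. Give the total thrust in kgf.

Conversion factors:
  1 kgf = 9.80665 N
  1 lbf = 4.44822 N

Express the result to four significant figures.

0.6757 lbf × 4.44822 = 3.00566 N
0.01500 kN × 1000 = 15 N
44.41 N (already N)
Total: 3.00566 + 15 + 44.41 = 62.4157 N
In kgf: 62.4157 / 9.80665 = 6.36463 kgf

6.365 kgf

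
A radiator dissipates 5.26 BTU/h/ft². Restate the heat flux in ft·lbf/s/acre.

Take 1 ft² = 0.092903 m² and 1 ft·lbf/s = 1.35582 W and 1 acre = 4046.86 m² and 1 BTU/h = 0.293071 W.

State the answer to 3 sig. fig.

4.95×10⁴ ft·lbf/s/acre

5.26 BTU/h/ft² × 0.293071 W/BTU/h ÷ 0.092903 m²/ft² = 16.5932 W/m²
16.5932 W/m² ÷ 1.35582 W/ft·lbf/s × 4046.86 m²/acre = 49527.5 ft·lbf/s/acre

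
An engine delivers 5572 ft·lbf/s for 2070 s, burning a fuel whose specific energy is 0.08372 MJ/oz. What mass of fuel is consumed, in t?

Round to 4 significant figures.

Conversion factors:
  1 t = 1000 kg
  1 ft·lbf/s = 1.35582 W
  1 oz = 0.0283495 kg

5572 ft·lbf/s → 7554.63 W
E = P × t = 7554.63 × 2070 = 1.56381×10⁷ J
0.08372 MJ/oz → 2.95314×10⁶ J/kg
m = E / e_s = 1.56381×10⁷ / 2.95314×10⁶ = 5.29541 kg
In t: 5.29541 / 1000 = 0.00529541 t

0.005295 t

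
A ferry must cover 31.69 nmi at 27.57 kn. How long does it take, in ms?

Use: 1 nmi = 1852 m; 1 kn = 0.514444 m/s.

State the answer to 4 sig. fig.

4.138×10⁶ ms

31.69 nmi × 1852 → 58689.9 m
27.57 kn × 0.514444 → 14.1832 m/s
t = d / v = 58689.9 m / 14.1832 m/s = 4137.99 s
4137.99 s ÷ (0.001 s/ms) = 4.13799×10⁶ ms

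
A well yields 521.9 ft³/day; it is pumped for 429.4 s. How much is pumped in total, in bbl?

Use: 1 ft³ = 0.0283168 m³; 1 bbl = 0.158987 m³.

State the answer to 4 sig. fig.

521.9 ft³/day → 1.71048×10⁻⁴ m³/s
V = Q × t = 1.71048×10⁻⁴ × 429.4 = 0.073448 m³
In bbl: 0.073448 / 0.158987 = 0.461975 bbl

0.4620 bbl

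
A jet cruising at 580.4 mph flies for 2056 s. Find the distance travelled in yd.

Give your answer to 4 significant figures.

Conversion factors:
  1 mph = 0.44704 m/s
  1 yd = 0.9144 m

5.834×10⁵ yd

580.4 mph × 0.44704 → 259.462 m/s
d = v × t = 259.462 m/s × 2056 s = 533454 m
533454 m ÷ (0.9144 m/yd) = 583392 yd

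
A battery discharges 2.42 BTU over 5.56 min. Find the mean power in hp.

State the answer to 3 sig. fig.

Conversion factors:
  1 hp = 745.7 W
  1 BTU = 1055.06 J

0.0103 hp

2.42 BTU × 1055.06 → 2553.25 J
5.56 min × 60 → 333.6 s
P = E / t = 2553.25 J / 333.6 s = 7.65363 W
7.65363 W ÷ (745.7 W/hp) = 0.0102637 hp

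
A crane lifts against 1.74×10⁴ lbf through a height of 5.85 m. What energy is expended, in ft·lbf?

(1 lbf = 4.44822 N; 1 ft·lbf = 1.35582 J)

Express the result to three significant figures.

1.74×10⁴ lbf × 4.44822 = 77399 N
W = F × d = 77399 N × 5.85 m = 452784 J
452784 J ÷ (1.35582 J/ft·lbf) = 333956 ft·lbf

3.34×10⁵ ft·lbf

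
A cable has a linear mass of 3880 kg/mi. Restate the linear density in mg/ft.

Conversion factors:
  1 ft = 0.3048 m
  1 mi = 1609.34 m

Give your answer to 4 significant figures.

3880 kg/mi ÷ 1609.34 m/mi = 2.41093 kg/m
2.41093 kg/m ÷ 10⁻⁶ kg/mg × 0.3048 m/ft = 734851 mg/ft

7.349×10⁵ mg/ft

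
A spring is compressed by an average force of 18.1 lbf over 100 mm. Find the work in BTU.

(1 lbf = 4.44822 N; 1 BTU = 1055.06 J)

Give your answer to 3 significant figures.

18.1 lbf × 4.44822 = 80.5128 N
100 mm × 0.001 = 0.1 m
W = F × d = 80.5128 N × 0.1 m = 8.05128 J
8.05128 J ÷ (1055.06 J/BTU) = 0.00763111 BTU

0.00763 BTU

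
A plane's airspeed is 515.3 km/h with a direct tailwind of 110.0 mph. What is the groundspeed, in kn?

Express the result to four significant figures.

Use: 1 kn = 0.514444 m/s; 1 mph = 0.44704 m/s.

373.8 kn

515.3 km/h × (1/3.6) → 143.139 m/s
110.0 mph × 0.44704 → 49.1744 m/s
Total: 143.139 + 49.1744 = 192.313 m/s
In kn: 192.313 / 0.514444 = 373.827 kn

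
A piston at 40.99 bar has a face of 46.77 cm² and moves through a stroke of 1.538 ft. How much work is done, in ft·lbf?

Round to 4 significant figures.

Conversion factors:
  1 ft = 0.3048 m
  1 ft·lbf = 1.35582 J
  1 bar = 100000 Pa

40.99 bar → 4.099×10⁶ Pa
46.77 cm² → 0.004677 m²
F = P × A = 4.099×10⁶ × 0.004677 = 19171 N
1.538 ft → 0.468782 m
W = F × d = 19171 × 0.468782 = 8987.02 J
In ft·lbf: 8987.02 / 1.35582 = 6628.48 ft·lbf

6628 ft·lbf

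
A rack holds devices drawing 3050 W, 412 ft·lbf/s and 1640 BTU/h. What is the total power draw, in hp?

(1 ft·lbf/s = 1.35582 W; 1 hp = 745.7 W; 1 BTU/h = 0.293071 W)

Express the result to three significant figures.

5.48 hp

3050 W (already W)
412 ft·lbf/s × 1.35582 = 558.598 W
1640 BTU/h × 0.293071 = 480.636 W
Combined: 3050 + 558.598 + 480.636 = 4089.23 W
In hp: 4089.23 / 745.7 = 5.48375 hp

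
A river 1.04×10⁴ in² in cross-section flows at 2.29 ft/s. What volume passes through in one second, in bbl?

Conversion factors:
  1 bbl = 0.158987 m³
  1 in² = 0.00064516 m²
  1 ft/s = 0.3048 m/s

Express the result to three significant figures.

2.29 ft/s × 0.3048 = 0.697992 m/s
1.04×10⁴ in² × 0.00064516 = 6.70966 m²
V = v × A × t = 0.697992 m/s × 6.70966 m² × 1 s = 4.68329 m³
4.68329 m³ ÷ (0.158987 m³/bbl) = 29.4571 bbl

29.5 bbl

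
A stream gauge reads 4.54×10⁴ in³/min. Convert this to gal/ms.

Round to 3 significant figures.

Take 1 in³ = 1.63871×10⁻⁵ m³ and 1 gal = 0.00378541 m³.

0.00328 gal/ms

4.54×10⁴ in³/min × 1.63871×10⁻⁵ m³/in³ ÷ 60 s/min = 0.0123996 m³/s
0.0123996 m³/s ÷ 0.00378541 m³/gal × 0.001 s/ms = 0.00327563 gal/ms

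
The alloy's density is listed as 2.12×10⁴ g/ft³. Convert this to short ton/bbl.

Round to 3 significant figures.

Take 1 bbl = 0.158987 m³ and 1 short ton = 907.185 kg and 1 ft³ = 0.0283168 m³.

2.12×10⁴ g/ft³ × 0.001 kg/g ÷ 0.0283168 m³/ft³ = 748.672 kg/m³
748.672 kg/m³ ÷ 907.185 kg/short ton × 0.158987 m³/bbl = 0.131207 short ton/bbl

0.131 short ton/bbl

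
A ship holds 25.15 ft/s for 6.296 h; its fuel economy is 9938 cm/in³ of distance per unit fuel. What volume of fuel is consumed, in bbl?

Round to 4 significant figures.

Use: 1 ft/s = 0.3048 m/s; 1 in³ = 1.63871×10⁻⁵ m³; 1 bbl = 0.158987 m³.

25.15 ft/s → 7.66572 m/s
6.296 h → 22665.6 s
d = v × t = 7.66572 × 22665.6 = 173748 m
9938 cm/in³ → 6.06453×10⁶ m/m³
V = d / (distance per unit fuel) = 173748 / 6.06453×10⁶ = 0.0286499 m³
In bbl: 0.0286499 / 0.158987 = 0.180203 bbl

0.1802 bbl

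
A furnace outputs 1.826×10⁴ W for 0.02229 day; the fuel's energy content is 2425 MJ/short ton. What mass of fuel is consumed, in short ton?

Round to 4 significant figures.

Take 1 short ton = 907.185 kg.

0.01450 short ton

0.02229 day → 1925.86 s
E = P × t = 18260 × 1925.86 = 3.51662×10⁷ J
2425 MJ/short ton → 2.6731×10⁶ J/kg
m = E / e_s = 3.51662×10⁷ / 2.6731×10⁶ = 13.1556 kg
In short ton: 13.1556 / 907.185 = 0.0145016 short ton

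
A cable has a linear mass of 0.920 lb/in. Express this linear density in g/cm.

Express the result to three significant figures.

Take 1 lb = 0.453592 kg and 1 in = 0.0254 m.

164 g/cm

0.920 lb/in × 0.453592 kg/lb ÷ 0.0254 m/in = 16.4293 kg/m
16.4293 kg/m ÷ 0.001 kg/g × 0.01 m/cm = 164.293 g/cm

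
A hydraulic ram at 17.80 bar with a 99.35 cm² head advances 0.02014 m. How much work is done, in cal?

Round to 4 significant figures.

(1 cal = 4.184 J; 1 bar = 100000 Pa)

85.12 cal

17.80 bar → 1.78×10⁶ Pa
99.35 cm² → 0.009935 m²
F = P × A = 1.78×10⁶ × 0.009935 = 17684.3 N
W = F × d = 17684.3 × 0.02014 = 356.162 J
In cal: 356.162 / 4.184 = 85.1248 cal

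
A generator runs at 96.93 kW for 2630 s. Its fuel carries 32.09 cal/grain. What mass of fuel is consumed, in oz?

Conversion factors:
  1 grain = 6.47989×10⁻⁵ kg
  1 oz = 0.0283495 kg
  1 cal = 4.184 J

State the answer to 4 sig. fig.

96.93 kW → 96930 W
E = P × t = 96930 × 2630 = 2.54926×10⁸ J
32.09 cal/grain → 2.07202×10⁶ J/kg
m = E / e_s = 2.54926×10⁸ / 2.07202×10⁶ = 123.033 kg
In oz: 123.033 / 0.0283495 = 4339.86 oz

4340 oz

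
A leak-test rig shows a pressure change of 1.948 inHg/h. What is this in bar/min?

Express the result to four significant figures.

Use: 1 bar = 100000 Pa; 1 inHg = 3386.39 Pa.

1.948 inHg/h × 3386.39 Pa/inHg ÷ 3600 s/h = 1.83241 Pa/s
1.83241 Pa/s ÷ 100000 Pa/bar × 60 s/min = 0.00109945 bar/min

0.001099 bar/min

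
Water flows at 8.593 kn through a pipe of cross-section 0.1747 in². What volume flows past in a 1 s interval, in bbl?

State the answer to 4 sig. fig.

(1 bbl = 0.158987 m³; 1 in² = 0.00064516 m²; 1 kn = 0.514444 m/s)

8.593 kn × 0.514444 = 4.42062 m/s
0.1747 in² × 0.00064516 = 1.12709×10⁻⁴ m²
V = v × A × t = 4.42062 m/s × 1.12709×10⁻⁴ m² × 1 s = 4.98244×10⁻⁴ m³
4.98244×10⁻⁴ m³ ÷ (0.158987 m³/bbl) = 0.00313387 bbl

0.003134 bbl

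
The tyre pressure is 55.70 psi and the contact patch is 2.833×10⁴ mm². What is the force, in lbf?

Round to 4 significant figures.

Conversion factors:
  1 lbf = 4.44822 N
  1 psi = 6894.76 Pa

55.70 psi × 6894.76 → 384038 Pa
2.833×10⁴ mm² × 10⁻⁶ → 0.02833 m²
F = P × A = 384038 Pa × 0.02833 m² = 10879.8 N
10879.8 N ÷ (4.44822 N/lbf) = 2445.88 lbf

2446 lbf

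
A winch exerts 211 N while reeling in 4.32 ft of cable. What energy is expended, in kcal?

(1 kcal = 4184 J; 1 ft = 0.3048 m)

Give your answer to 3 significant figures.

0.0664 kcal

4.32 ft × 0.3048 → 1.31674 m
W = F × d = 211 N × 1.31674 m = 277.832 J
277.832 J ÷ (4184 J/kcal) = 0.0664034 kcal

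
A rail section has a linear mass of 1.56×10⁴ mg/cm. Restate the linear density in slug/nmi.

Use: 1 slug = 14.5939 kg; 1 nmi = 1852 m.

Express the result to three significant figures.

1.56×10⁴ mg/cm × 10⁻⁶ kg/mg ÷ 0.01 m/cm = 1.56 kg/m
1.56 kg/m ÷ 14.5939 kg/slug × 1852 m/nmi = 197.968 slug/nmi

198 slug/nmi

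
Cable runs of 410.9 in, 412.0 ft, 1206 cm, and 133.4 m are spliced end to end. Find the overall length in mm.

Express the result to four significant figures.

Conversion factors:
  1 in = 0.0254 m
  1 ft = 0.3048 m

410.9 in × 0.0254 = 10.4369 m
412.0 ft × 0.3048 = 125.578 m
1206 cm × 0.01 = 12.06 m
133.4 m (already m)
Combined: 10.4369 + 125.578 + 12.06 + 133.4 = 281.475 m
In mm: 281.475 / 0.001 = 281475 mm

2.815×10⁵ mm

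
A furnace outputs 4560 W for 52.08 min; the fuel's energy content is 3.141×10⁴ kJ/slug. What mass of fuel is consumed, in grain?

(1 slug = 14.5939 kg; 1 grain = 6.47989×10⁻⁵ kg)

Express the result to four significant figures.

52.08 min → 3124.8 s
E = P × t = 4560 × 3124.8 = 1.42491×10⁷ J
3.141×10⁴ kJ/slug → 2.15227×10⁶ J/kg
m = E / e_s = 1.42491×10⁷ / 2.15227×10⁶ = 6.6205 kg
In grain: 6.6205 / 6.47989×10⁻⁵ = 102170 grain

1.022×10⁵ grain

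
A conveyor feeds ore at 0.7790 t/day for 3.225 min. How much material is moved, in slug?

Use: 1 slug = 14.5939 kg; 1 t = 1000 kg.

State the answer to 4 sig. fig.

0.1195 slug

0.7790 t/day → 0.0090162 kg/s
3.225 min → 193.5 s
m = ṁ × t = 0.0090162 × 193.5 = 1.74463 kg
In slug: 1.74463 / 14.5939 = 0.119545 slug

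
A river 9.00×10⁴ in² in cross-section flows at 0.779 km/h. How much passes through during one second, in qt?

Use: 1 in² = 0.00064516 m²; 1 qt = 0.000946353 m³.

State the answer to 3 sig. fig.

0.779 km/h × (1/3.6) = 0.216389 m/s
9.00×10⁴ in² × 0.00064516 = 58.0644 m²
V = v × A × t = 0.216389 m/s × 58.0644 m² × 1 s = 12.5645 m³
12.5645 m³ ÷ (0.000946353 m³/qt) = 13276.8 qt

1.33×10⁴ qt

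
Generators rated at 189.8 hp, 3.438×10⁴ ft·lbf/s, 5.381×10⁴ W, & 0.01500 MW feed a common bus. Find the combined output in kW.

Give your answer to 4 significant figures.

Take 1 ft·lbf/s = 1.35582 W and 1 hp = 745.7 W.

257.0 kW

189.8 hp × 745.7 → 141534 W
3.438×10⁴ ft·lbf/s × 1.35582 → 46613.1 W
5.381×10⁴ W (already W)
0.01500 MW × 1000000 → 15000 W
Total: 141534 + 46613.1 + 53810 + 15000 = 256957 W
In kW: 256957 / 1000 = 256.957 kW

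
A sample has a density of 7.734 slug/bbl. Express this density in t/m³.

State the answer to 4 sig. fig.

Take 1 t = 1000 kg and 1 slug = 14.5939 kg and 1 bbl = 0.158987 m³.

0.7099 t/m³

7.734 slug/bbl × 14.5939 kg/slug ÷ 0.158987 m³/bbl = 709.927 kg/m³
709.927 kg/m³ ÷ 1000 kg/t = 0.709927 t/m³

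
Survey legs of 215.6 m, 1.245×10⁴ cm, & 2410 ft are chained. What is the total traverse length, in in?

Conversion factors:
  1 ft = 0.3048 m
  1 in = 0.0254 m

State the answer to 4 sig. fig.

4.231×10⁴ in

215.6 m (already m)
1.245×10⁴ cm × 0.01 → 124.5 m
2410 ft × 0.3048 → 734.568 m
Total: 215.6 + 124.5 + 734.568 = 1074.67 m
In in: 1074.67 / 0.0254 = 42309.8 in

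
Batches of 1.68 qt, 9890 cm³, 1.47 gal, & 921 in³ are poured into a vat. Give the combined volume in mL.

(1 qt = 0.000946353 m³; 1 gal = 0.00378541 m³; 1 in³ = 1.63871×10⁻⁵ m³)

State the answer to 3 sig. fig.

3.21×10⁴ mL

1.68 qt × 0.000946353 = 0.00158987 m³
9890 cm³ × 10⁻⁶ = 0.00989 m³
1.47 gal × 0.00378541 = 0.00556455 m³
921 in³ × 1.63871×10⁻⁵ = 0.0150925 m³
Combined: 0.00158987 + 0.00989 + 0.00556455 + 0.0150925 = 0.0321369 m³
In mL: 0.0321369 / 10⁻⁶ = 32136.9 mL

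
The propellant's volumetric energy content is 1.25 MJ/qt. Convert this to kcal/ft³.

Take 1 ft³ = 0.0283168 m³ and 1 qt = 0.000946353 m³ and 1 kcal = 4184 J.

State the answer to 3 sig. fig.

8940 kcal/ft³

1.25 MJ/qt × 1000000 J/MJ ÷ 0.000946353 m³/qt = 1.32086×10⁹ J/m³
1.32086×10⁹ J/m³ ÷ 4184 J/kcal × 0.0283168 m³/ft³ = 8939.42 kcal/ft³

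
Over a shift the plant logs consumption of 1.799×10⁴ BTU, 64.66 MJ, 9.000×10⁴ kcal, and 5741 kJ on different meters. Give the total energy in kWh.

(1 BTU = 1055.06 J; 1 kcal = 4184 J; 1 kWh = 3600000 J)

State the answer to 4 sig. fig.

129.4 kWh

1.799×10⁴ BTU × 1055.06 → 1.89805×10⁷ J
64.66 MJ × 1000000 → 6.466×10⁷ J
9.000×10⁴ kcal × 4184 → 3.7656×10⁸ J
5741 kJ × 1000 → 5.741×10⁶ J
Combined: 1.89805×10⁷ + 6.466×10⁷ + 3.7656×10⁸ + 5.741×10⁶ = 4.65942×10⁸ J
In kWh: 4.65942×10⁸ / 3600000 = 129.428 kWh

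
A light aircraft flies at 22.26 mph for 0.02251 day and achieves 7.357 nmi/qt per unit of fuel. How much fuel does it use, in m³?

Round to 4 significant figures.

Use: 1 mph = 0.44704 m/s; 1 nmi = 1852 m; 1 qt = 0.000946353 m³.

0.001344 m³

22.26 mph → 9.95111 m/s
0.02251 day → 1944.86 s
d = v × t = 9.95111 × 1944.86 = 19353.5 m
7.357 nmi/qt → 1.43975×10⁷ m/m³
V = d / (distance per unit fuel) = 19353.5 / 1.43975×10⁷ = 0.00134423 m³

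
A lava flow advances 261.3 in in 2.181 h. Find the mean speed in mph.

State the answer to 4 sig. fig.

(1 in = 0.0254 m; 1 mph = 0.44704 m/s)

261.3 in × 0.0254 = 6.63702 m
2.181 h × 3600 = 7851.6 s
v = d / t = 6.63702 m / 7851.6 s = 8.45308×10⁻⁴ m/s
8.45308×10⁻⁴ m/s ÷ (0.44704 m/s/mph) = 0.0018909 mph

0.001891 mph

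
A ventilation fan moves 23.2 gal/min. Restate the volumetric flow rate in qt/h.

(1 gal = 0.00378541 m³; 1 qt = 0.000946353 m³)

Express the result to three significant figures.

23.2 gal/min × 0.00378541 m³/gal ÷ 60 s/min = 0.00146369 m³/s
0.00146369 m³/s ÷ 0.000946353 m³/qt × 3600 s/h = 5567.99 qt/h

5570 qt/h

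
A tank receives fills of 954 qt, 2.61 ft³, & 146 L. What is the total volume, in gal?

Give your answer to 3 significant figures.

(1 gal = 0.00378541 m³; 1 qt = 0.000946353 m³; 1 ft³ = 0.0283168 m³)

297 gal

954 qt × 0.000946353 → 0.902821 m³
2.61 ft³ × 0.0283168 → 0.0739068 m³
146 L × 0.001 → 0.146 m³
Combined: 0.902821 + 0.0739068 + 0.146 = 1.12273 m³
In gal: 1.12273 / 0.00378541 = 296.594 gal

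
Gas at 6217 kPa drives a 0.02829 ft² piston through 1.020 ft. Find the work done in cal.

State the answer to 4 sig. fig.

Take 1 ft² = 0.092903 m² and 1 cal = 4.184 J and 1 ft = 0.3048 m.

1214 cal

6217 kPa → 6.217×10⁶ Pa
0.02829 ft² → 0.00262823 m²
F = P × A = 6.217×10⁶ × 0.00262823 = 16339.7 N
1.020 ft → 0.310896 m
W = F × d = 16339.7 × 0.310896 = 5079.95 J
In cal: 5079.95 / 4.184 = 1214.14 cal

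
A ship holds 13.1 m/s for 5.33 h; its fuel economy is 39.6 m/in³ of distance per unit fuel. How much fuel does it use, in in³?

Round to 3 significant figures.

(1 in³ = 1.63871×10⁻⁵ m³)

6350 in³

5.33 h → 19188 s
d = v × t = 13.1 × 19188 = 251363 m
39.6 m/in³ → 2.41653×10⁶ m/m³
V = d / (distance per unit fuel) = 251363 / 2.41653×10⁶ = 0.104018 m³
In in³: 0.104018 / 1.63871×10⁻⁵ = 6347.55 in³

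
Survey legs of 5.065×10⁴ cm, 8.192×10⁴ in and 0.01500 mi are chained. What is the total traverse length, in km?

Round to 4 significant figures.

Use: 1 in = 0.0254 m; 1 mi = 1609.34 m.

2.611 km

5.065×10⁴ cm × 0.01 = 506.5 m
8.192×10⁴ in × 0.0254 = 2080.77 m
0.01500 mi × 1609.34 = 24.1401 m
Total: 506.5 + 2080.77 + 24.1401 = 2611.41 m
In km: 2611.41 / 1000 = 2.61141 km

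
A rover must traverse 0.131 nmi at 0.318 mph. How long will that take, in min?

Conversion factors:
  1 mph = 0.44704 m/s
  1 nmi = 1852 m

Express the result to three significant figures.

0.131 nmi × 1852 = 242.612 m
0.318 mph × 0.44704 = 0.142159 m/s
t = d / v = 242.612 m / 0.142159 m/s = 1706.62 s
1706.62 s ÷ (60 s/min) = 28.4437 min

28.4 min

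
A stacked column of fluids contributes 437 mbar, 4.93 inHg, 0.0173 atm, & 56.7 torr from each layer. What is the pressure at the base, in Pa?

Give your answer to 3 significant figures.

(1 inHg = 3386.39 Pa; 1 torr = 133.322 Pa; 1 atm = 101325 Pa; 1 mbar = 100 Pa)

6.97×10⁴ Pa

437 mbar × 100 = 43700 Pa
4.93 inHg × 3386.39 = 16694.9 Pa
0.0173 atm × 101325 = 1752.92 Pa
56.7 torr × 133.322 = 7559.36 Pa
Sum: 43700 + 16694.9 + 1752.92 + 7559.36 = 69707.2 Pa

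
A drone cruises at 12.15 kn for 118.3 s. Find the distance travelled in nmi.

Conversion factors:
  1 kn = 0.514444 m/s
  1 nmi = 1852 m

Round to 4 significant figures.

12.15 kn × 0.514444 → 6.25049 m/s
d = v × t = 6.25049 m/s × 118.3 s = 739.433 m
739.433 m ÷ (1852 m/nmi) = 0.399262 nmi

0.3993 nmi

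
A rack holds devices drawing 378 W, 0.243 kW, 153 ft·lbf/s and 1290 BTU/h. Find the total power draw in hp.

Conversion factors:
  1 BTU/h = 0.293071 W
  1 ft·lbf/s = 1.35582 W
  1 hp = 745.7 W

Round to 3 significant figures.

378 W (already W)
0.243 kW × 1000 = 243 W
153 ft·lbf/s × 1.35582 = 207.44 W
1290 BTU/h × 0.293071 = 378.062 W
Total: 378 + 243 + 207.44 + 378.062 = 1206.5 W
In hp: 1206.5 / 745.7 = 1.61794 hp

1.62 hp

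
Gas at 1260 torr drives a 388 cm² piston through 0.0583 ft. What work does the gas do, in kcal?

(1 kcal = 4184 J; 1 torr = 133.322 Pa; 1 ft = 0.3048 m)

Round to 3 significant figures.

0.0277 kcal

1260 torr → 167986 Pa
388 cm² → 0.0388 m²
F = P × A = 167986 × 0.0388 = 6517.86 N
0.0583 ft → 0.0177698 m
W = F × d = 6517.86 × 0.0177698 = 115.821 J
In kcal: 115.821 / 4184 = 0.0276819 kcal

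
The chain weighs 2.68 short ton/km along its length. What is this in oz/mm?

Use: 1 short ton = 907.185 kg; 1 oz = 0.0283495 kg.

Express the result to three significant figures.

0.0858 oz/mm

2.68 short ton/km × 907.185 kg/short ton ÷ 1000 m/km = 2.43126 kg/m
2.43126 kg/m ÷ 0.0283495 kg/oz × 0.001 m/mm = 0.0857602 oz/mm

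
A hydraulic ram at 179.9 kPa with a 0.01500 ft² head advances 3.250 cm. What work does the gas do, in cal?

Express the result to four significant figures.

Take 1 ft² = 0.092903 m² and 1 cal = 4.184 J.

1.947 cal

179.9 kPa → 179900 Pa
0.01500 ft² → 0.00139354 m²
F = P × A = 179900 × 0.00139354 = 250.698 N
3.250 cm → 0.0325 m
W = F × d = 250.698 × 0.0325 = 8.14769 J
In cal: 8.14769 / 4.184 = 1.94734 cal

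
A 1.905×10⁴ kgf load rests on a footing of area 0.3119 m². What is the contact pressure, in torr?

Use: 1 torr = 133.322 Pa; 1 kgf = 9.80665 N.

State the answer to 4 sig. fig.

1.905×10⁴ kgf × 9.80665 → 186817 N
P = F / A = 186817 N / 0.3119 m² = 598964 Pa
598964 Pa ÷ (133.322 Pa/torr) = 4492.61 torr

4493 torr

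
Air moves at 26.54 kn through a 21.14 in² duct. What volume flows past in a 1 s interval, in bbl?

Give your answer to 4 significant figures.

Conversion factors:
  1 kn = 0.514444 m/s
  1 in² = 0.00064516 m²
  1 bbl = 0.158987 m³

26.54 kn × 0.514444 → 13.6533 m/s
21.14 in² × 0.00064516 → 0.0136387 m²
V = v × A × t = 13.6533 m/s × 0.0136387 m² × 1 s = 0.186213 m³
0.186213 m³ ÷ (0.158987 m³/bbl) = 1.17125 bbl

1.171 bbl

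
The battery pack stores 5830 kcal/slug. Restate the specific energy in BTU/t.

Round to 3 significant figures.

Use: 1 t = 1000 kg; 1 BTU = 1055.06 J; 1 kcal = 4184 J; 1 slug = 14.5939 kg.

1.58×10⁶ BTU/t

5830 kcal/slug × 4184 J/kcal ÷ 14.5939 kg/slug = 1.67143×10⁶ J/kg
1.67143×10⁶ J/kg ÷ 1055.06 J/BTU × 1000 kg/t = 1.5842×10⁶ BTU/t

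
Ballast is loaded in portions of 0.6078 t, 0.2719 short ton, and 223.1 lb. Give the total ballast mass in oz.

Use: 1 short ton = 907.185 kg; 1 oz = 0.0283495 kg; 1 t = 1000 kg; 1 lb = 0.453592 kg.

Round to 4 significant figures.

0.6078 t × 1000 = 607.8 kg
0.2719 short ton × 907.185 = 246.664 kg
223.1 lb × 0.453592 = 101.196 kg
Sum: 607.8 + 246.664 + 101.196 = 955.66 kg
In oz: 955.66 / 0.0283495 = 33709.9 oz

3.371×10⁴ oz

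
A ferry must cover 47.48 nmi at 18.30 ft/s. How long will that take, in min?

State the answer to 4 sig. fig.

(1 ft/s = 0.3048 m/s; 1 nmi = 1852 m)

262.7 min

47.48 nmi × 1852 = 87933 m
18.30 ft/s × 0.3048 = 5.57784 m/s
t = d / v = 87933 m / 5.57784 m/s = 15764.7 s
15764.7 s ÷ (60 s/min) = 262.745 min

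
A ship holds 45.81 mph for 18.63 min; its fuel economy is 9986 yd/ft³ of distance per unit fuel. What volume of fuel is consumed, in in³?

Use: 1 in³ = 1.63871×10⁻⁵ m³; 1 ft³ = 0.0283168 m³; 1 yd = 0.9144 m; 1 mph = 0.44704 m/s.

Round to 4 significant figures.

4332 in³

45.81 mph → 20.4789 m/s
18.63 min → 1117.8 s
d = v × t = 20.4789 × 1117.8 = 22891.3 m
9986 yd/ft³ → 322466 m/m³
V = d / (distance per unit fuel) = 22891.3 / 322466 = 0.0709883 m³
In in³: 0.0709883 / 1.63871×10⁻⁵ = 4331.96 in³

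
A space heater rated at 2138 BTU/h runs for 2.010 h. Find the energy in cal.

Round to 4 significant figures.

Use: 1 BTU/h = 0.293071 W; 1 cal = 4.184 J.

2138 BTU/h × 0.293071 = 626.586 W
2.010 h × 3600 = 7236 s
E = P × t = 626.586 W × 7236 s = 4.53398×10⁶ J
4.53398×10⁶ J ÷ (4.184 J/cal) = 1.08365×10⁶ cal

1.084×10⁶ cal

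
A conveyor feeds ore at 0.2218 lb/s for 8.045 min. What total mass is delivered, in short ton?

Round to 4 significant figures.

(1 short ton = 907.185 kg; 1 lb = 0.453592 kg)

0.05353 short ton

0.2218 lb/s → 0.100607 kg/s
8.045 min → 482.7 s
m = ṁ × t = 0.100607 × 482.7 = 48.563 kg
In short ton: 48.563 / 907.185 = 0.0535315 short ton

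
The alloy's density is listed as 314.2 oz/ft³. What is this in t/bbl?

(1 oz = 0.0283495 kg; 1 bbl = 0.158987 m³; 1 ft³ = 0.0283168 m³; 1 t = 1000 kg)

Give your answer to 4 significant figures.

314.2 oz/ft³ × 0.0283495 kg/oz ÷ 0.0283168 m³/ft³ = 314.563 kg/m³
314.563 kg/m³ ÷ 1000 kg/t × 0.158987 m³/bbl = 0.0500114 t/bbl

0.05001 t/bbl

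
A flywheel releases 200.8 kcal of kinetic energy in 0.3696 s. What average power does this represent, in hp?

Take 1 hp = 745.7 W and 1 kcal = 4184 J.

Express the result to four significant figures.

200.8 kcal × 4184 → 840147 J
P = E / t = 840147 J / 0.3696 s = 2.27312×10⁶ W
2.27312×10⁶ W ÷ (745.7 W/hp) = 3048.3 hp

3048 hp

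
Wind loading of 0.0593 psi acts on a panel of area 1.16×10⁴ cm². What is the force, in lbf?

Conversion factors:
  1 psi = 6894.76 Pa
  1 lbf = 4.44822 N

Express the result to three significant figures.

107 lbf

0.0593 psi × 6894.76 = 408.859 Pa
1.16×10⁴ cm² × 0.0001 = 1.16 m²
F = P × A = 408.859 Pa × 1.16 m² = 474.276 N
474.276 N ÷ (4.44822 N/lbf) = 106.622 lbf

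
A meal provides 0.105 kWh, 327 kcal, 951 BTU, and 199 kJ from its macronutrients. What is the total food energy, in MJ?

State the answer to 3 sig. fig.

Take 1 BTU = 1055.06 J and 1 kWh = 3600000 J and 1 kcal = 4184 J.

0.105 kWh × 3600000 = 378000 J
327 kcal × 4184 = 1.36817×10⁶ J
951 BTU × 1055.06 = 1.00336×10⁶ J
199 kJ × 1000 = 199000 J
Combined: 378000 + 1.36817×10⁶ + 1.00336×10⁶ + 199000 = 2.94853×10⁶ J
In MJ: 2.94853×10⁶ / 1000000 = 2.94853 MJ

2.95 MJ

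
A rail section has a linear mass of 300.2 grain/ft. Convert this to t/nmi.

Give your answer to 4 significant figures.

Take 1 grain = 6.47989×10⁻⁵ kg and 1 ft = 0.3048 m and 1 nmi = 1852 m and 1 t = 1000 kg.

0.1182 t/nmi

300.2 grain/ft × 6.47989×10⁻⁵ kg/grain ÷ 0.3048 m/ft = 0.063821 kg/m
0.063821 kg/m ÷ 1000 kg/t × 1852 m/nmi = 0.118196 t/nmi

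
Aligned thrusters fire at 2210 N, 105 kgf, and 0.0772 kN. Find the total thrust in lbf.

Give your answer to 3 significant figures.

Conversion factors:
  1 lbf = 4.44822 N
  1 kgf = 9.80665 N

746 lbf

2210 N (already N)
105 kgf × 9.80665 = 1029.7 N
0.0772 kN × 1000 = 77.2 N
Combined: 2210 + 1029.7 + 77.2 = 3316.9 N
In lbf: 3316.9 / 4.44822 = 745.669 lbf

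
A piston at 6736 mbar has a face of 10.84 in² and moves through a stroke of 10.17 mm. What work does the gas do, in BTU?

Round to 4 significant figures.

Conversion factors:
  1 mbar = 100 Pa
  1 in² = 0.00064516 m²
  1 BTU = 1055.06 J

0.04541 BTU

6736 mbar → 673600 Pa
10.84 in² → 0.00699353 m²
F = P × A = 673600 × 0.00699353 = 4710.84 N
10.17 mm → 0.01017 m
W = F × d = 4710.84 × 0.01017 = 47.9092 J
In BTU: 47.9092 / 1055.06 = 0.045409 BTU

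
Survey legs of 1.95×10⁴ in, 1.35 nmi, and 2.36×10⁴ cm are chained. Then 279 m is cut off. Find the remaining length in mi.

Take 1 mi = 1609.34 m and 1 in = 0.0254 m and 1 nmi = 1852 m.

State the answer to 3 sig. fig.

1.95×10⁴ in × 0.0254 → 495.3 m
1.35 nmi × 1852 → 2500.2 m
2.36×10⁴ cm × 0.01 → 236 m
279 m (already m)
Net: 495.3 + 2500.2 + 236 − 279 = 2952.5 m
In mi: 2952.5 / 1609.34 = 1.8346 mi

1.83 mi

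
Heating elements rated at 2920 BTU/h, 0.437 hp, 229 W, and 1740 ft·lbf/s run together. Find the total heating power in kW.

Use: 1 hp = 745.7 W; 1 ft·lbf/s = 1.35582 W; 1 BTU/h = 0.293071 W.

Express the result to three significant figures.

2920 BTU/h × 0.293071 = 855.767 W
0.437 hp × 745.7 = 325.871 W
229 W (already W)
1740 ft·lbf/s × 1.35582 = 2359.13 W
Sum: 855.767 + 325.871 + 229 + 2359.13 = 3769.77 W
In kW: 3769.77 / 1000 = 3.76977 kW

3.77 kW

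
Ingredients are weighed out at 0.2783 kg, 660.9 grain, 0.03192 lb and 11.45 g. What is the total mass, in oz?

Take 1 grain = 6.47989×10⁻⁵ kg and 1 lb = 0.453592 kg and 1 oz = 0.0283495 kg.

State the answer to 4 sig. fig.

12.24 oz

0.2783 kg (already kg)
660.9 grain × 6.47989×10⁻⁵ = 0.0428256 kg
0.03192 lb × 0.453592 = 0.0144787 kg
11.45 g × 0.001 = 0.01145 kg
Sum: 0.2783 + 0.0428256 + 0.0144787 + 0.01145 = 0.347054 kg
In oz: 0.347054 / 0.0283495 = 12.242 oz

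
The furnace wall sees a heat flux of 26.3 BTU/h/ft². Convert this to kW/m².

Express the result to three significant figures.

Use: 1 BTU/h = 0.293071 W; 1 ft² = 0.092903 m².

26.3 BTU/h/ft² × 0.293071 W/BTU/h ÷ 0.092903 m²/ft² = 82.9658 W/m²
82.9658 W/m² ÷ 1000 W/kW = 0.0829658 kW/m²

0.0830 kW/m²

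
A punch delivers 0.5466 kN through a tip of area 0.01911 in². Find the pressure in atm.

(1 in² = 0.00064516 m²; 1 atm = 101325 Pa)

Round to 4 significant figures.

0.5466 kN × 1000 → 546.6 N
0.01911 in² × 0.00064516 → 1.2329×10⁻⁵ m²
P = F / A = 546.6 N / 1.2329×10⁻⁵ m² = 4.43345×10⁷ Pa
4.43345×10⁷ Pa ÷ (101325 Pa/atm) = 437.547 atm

437.5 atm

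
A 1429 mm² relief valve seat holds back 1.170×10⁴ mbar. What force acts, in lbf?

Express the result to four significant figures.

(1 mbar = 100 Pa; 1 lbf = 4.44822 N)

375.9 lbf

1.170×10⁴ mbar × 100 = 1.17×10⁶ Pa
1429 mm² × 10⁻⁶ = 0.001429 m²
F = P × A = 1.17×10⁶ Pa × 0.001429 m² = 1671.93 N
1671.93 N ÷ (4.44822 N/lbf) = 375.865 lbf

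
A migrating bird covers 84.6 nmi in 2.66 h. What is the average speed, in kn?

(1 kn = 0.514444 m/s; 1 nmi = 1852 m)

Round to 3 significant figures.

31.8 kn

84.6 nmi × 1852 → 156679 m
2.66 h × 3600 → 9576 s
v = d / t = 156679 m / 9576 s = 16.3616 m/s
16.3616 m/s ÷ (0.514444 m/s/kn) = 31.8044 kn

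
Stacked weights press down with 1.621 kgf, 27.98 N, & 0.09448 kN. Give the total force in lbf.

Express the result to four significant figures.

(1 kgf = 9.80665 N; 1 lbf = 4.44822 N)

1.621 kgf × 9.80665 = 15.8966 N
27.98 N (already N)
0.09448 kN × 1000 = 94.48 N
Combined: 15.8966 + 27.98 + 94.48 = 138.357 N
In lbf: 138.357 / 4.44822 = 31.1039 lbf

31.10 lbf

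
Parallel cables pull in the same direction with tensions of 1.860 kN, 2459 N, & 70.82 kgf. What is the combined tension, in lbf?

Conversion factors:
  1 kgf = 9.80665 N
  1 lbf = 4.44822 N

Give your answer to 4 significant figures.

1.860 kN × 1000 = 1860 N
2459 N (already N)
70.82 kgf × 9.80665 = 694.507 N
Total: 1860 + 2459 + 694.507 = 5013.51 N
In lbf: 5013.51 / 4.44822 = 1127.08 lbf

1127 lbf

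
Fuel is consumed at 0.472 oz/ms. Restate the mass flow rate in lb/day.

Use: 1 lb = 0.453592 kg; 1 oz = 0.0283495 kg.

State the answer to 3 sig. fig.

2.55×10⁶ lb/day

0.472 oz/ms × 0.0283495 kg/oz ÷ 0.001 s/ms = 13.381 kg/s
13.381 kg/s ÷ 0.453592 kg/lb × 86400 s/day = 2.54881×10⁶ lb/day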